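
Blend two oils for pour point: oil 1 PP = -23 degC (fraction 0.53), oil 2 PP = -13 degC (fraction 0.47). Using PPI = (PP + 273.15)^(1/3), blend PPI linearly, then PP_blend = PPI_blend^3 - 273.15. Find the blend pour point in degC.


PPI_1 = (-23 + 273.15)^(1/3) = 6.300865
PPI_2 = (-13 + 273.15)^(1/3) = 6.383731
PPI_blend = 0.53 * 6.300865 + 0.47 * 6.383731 = 6.339812
PP_blend = 6.339812^3 - 273.15 = 254.8174 - 273.15 = -18.33

-18.33 degC


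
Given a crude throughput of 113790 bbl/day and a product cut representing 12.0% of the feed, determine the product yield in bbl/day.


Crude throughput = 113790 bbl/day
Fraction yield = 12.0%
yield = throughput * fraction / 100
yield = 113790 * 12.0 / 100 = 13654.8

13654.8 bbl/day


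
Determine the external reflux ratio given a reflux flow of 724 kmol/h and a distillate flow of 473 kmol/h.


Reflux ratio definition: R = L / D (liquid returned / distillate withdrawn)
L = 724 kmol/h, D = 473 kmol/h
R = 724 / 473 = 1.531

1.531


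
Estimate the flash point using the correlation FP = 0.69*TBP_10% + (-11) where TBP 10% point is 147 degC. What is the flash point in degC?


FP = 0.69 * 147 + (-11) = 90.43

90.43 degC


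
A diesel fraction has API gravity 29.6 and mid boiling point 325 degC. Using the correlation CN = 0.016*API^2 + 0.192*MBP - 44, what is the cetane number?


CN = 0.016 * 29.6^2 + 0.192 * 325 - 44
CN = 14.01856 + 62.4 - 44 = 32.41856

32.41856


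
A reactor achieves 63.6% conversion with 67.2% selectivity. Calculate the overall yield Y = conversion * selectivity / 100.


Overall yield = conversion (%) * selectivity (%) / 100
Conversion = 63.6%, Selectivity = 67.2%
Y = 63.6 * 67.2 / 100
= 42.7392 %

42.7392 %


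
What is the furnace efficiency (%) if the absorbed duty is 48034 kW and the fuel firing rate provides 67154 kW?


Furnace efficiency = Q_absorbed / Q_fuel * 100
= 48034 / 67154 * 100 = 71.53

71.53 %


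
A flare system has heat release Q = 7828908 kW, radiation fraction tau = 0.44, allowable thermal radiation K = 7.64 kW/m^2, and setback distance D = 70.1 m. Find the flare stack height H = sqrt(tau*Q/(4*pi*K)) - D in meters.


tau*Q/(4*pi*K) = 0.44 * 7828908 / (4 * pi * 7.64) = 35879.9
sqrt(35879.9) = 189.42
H = 189.42 - 70.1 = 119.3

119.3 m


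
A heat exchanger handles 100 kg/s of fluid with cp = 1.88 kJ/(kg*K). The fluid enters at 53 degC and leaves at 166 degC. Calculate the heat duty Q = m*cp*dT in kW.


Q = m_dot * cp * delta_T
delta_T = 166 - 53 = 113 K
Q = 100 * 1.88 * 113
= 188 * 113
= 21244 kW

21244 kW


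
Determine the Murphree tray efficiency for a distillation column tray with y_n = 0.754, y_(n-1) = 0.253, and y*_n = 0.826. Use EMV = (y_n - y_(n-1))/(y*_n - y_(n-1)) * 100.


Murphree vapor efficiency: EMV = (y_n - y_(n-1)) / (y*_n - y_(n-1)) * 100
EMV = (0.754 - 0.253) / (0.826 - 0.253) * 100 = 0.501 / 0.573 * 100 = 87.43

87.43 %


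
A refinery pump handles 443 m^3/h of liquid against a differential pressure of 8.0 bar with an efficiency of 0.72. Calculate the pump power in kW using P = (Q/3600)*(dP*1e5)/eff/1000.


Q = 443 / 3600 = 0.123056 m^3/s
P = 0.123056 * (8.0 * 1e5) / 0.72 / 1000 = 136.7

136.7 kW


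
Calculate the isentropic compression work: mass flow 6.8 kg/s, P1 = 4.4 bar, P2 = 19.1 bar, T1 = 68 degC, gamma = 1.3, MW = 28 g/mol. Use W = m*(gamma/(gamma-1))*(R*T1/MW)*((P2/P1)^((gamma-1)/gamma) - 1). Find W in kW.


Isentropic work: W = m*(gamma/(gamma-1))*(R*T1/MW)*((P2/P1)^((gamma-1)/gamma) - 1)
T1 = 68 + 273.15 = 341.15 K
Pressure ratio = 19.1 / 4.4 = 4.34091
Exponent = (1.3 - 1)/1.3 = 0.230769
(P2/P1)^exp - 1 = 4.34091^0.230769 - 1 = 0.403246
W = 6.8 * 1.3 / 0.3 * 8.314 * 341.15 / 28 * 0.403246 = 1204

1204 kW


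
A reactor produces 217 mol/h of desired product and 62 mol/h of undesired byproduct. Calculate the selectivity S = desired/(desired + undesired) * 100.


Selectivity = desired / (desired + undesired) * 100
Total products = 217 + 62 = 279 mol/h
S = 217 / 279 * 100
= 0.7778 * 100
= 77.78 %

77.78 %


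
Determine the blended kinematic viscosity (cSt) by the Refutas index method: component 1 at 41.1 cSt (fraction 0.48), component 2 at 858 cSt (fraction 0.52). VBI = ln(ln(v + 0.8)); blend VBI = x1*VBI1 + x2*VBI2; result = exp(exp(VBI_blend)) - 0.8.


Refutas method: VBN_i = 14.534*ln(ln(visc_i + 0.8)) + 10.975, blended linearly by mass fraction; since VBN is linear in VBI_i = ln(ln(visc_i + 0.8)) and the fractions sum to 1, blend VBI directly: visc = exp(exp(VBI_blend)) - 0.8
VBI_1 = ln(ln(41.1 + 0.8)) = 1.31782
VBI_2 = ln(ln(858 + 0.8)) = 1.91036
VBI_blend = 0.48 * 1.31782 + 0.52 * 1.91036 = 1.62594
visc_blend = exp(exp(1.62594)) - 0.8 = 160.5

160.5 cSt


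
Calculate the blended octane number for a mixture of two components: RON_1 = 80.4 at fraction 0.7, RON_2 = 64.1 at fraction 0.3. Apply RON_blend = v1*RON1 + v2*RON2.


Linear blending: RON_blend = sum(vi * RONi)
Contribution 1: 0.7 * 80.4 = 56.28
Contribution 2: 0.3 * 64.1 = 19.23
RON_blend = 56.28 + 19.23 = 75.51

75.51


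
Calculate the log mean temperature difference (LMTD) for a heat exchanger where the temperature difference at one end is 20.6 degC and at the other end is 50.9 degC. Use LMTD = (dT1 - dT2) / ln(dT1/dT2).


LMTD = (dT1 - dT2) / ln(dT1/dT2)
= (20.6 - 50.9) / ln(20.6 / 50.9) = -30.3 / -0.904572 = 33.50

33.50 degC


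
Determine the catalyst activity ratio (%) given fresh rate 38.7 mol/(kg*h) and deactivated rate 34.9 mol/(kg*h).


Activity (%) = (rate_used / rate_fresh) * 100
rate_used = 34.9, rate_fresh = 38.7
= (34.9 / 38.7) * 100
= 0.9018 * 100 = 90.18

90.18 %


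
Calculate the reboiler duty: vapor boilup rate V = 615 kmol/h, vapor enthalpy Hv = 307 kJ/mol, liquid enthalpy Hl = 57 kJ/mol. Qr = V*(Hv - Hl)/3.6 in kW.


Qr = 615 * (307 - 57) / 3.6 = 615 * 250 / 3.6 = 42710

42710 kW


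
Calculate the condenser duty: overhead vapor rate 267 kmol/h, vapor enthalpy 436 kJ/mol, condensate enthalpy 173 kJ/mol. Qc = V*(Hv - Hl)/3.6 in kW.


Qc = 267 * (436 - 173) / 3.6 = 267 * 263 / 3.6 = 19510

19510 kW


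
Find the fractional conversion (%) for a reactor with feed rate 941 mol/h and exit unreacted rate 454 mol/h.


X = (F_in - F_out) / F_in * 100
Moles reacted = 941 - 454 = 487
X = 487 / 941 * 100
= 0.5175 * 100
= 51.75 %

51.75 %


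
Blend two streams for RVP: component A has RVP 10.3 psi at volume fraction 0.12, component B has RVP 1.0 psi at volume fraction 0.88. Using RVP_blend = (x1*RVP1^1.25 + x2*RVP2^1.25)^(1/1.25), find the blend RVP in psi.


Chevron index: RVP_blend = (sum xi*RVPi^1.25)^(1/1.25)
RVP^1.25 terms: 0.12 * 10.3^1.25 + 0.88 * 1.0^1.25 = 3.09426
RVP_blend = 3.09426^(1/1.25) = 2.469

2.469 psi


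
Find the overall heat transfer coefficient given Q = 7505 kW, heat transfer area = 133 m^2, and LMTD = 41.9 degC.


From Q = U*A*LMTD, U = Q / (A * LMTD)
U = 7505 / (133 * 41.9) = 7505 / 5572.7 = 1.347

1.347 kW/(m^2*K)


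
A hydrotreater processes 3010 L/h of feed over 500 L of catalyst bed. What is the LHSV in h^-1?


LHSV = volumetric feed rate / catalyst volume
= 3010 L/h / 500 L
= 6.020 h^-1

6.020 h^-1


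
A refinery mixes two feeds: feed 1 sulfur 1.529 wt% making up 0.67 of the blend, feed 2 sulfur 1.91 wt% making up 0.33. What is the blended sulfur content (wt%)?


Linear sulfur blending: S_blend = x1*S1 + x2*S2
Contribution 1: 0.67 * 1.529 = 1.02443 wt%
Contribution 2: 0.33 * 1.91 = 0.6303 wt%
S_blend = 1.02443 + 0.6303 = 1.65473

1.65473 wt%


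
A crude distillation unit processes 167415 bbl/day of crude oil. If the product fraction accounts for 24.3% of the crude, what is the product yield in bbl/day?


Crude throughput = 167415 bbl/day
Fraction yield = 24.3%
yield = throughput * fraction / 100
yield = 167415 * 24.3 / 100 = 40681.845

40681.845 bbl/day


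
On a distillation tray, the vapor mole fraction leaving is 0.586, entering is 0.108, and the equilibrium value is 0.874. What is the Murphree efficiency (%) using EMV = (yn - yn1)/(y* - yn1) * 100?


Murphree vapor efficiency: EMV = (y_n - y_(n-1)) / (y*_n - y_(n-1)) * 100
EMV = (0.586 - 0.108) / (0.874 - 0.108) * 100 = 0.478 / 0.766 * 100 = 62.40

62.40 %


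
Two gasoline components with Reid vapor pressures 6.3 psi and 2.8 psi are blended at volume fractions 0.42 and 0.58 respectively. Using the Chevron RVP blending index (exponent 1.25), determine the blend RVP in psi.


Chevron index: RVP_blend = (sum xi*RVPi^1.25)^(1/1.25)
RVP^1.25 terms: 0.42 * 6.3^1.25 + 0.58 * 2.8^1.25 = 6.29279
RVP_blend = 6.29279^(1/1.25) = 4.356

4.356 psi


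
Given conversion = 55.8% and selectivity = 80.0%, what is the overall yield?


Overall yield = conversion (%) * selectivity (%) / 100
Conversion = 55.8%, Selectivity = 80.0%
Y = 55.8 * 80.0 / 100
= 44.64 %

44.64 %


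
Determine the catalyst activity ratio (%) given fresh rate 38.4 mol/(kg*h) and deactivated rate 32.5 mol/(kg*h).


Activity (%) = (rate_used / rate_fresh) * 100
rate_used = 32.5, rate_fresh = 38.4
= (32.5 / 38.4) * 100
= 0.8464 * 100 = 84.64

84.64 %


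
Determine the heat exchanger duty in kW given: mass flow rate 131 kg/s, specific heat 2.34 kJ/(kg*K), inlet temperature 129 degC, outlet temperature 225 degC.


Q = m_dot * cp * delta_T
delta_T = 225 - 129 = 96 K
Q = 131 * 2.34 * 96
= 306.54 * 96
= 29427.84 kW

29427.84 kW


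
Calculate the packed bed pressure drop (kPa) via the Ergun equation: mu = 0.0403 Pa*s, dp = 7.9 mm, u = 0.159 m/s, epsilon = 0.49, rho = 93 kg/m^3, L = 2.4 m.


dp = 7.9 mm = 0.0079 m
Viscous term = 150*0.0403*0.159*(1-0.49)^2 / (0.0079^2*0.49^3) = 34048
Inertial term = 1.75*93*0.159^2*(1-0.49) / (0.0079*0.49^3) = 2257.72
dP/L = 34048 + 2257.72 = 36305.7 Pa/m
dP = 36305.7 * 2.4 / 1000 = 87.13 kPa

87.13 kPa


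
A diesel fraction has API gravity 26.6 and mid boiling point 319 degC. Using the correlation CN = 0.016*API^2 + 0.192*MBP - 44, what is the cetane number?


CN = 0.016 * 26.6^2 + 0.192 * 319 - 44
CN = 11.32096 + 61.248 - 44 = 28.56896

28.56896


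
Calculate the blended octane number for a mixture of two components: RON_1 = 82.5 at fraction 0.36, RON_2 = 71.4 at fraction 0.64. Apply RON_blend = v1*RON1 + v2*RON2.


Linear blending: RON_blend = sum(vi * RONi)
Contribution 1: 0.36 * 82.5 = 29.7
Contribution 2: 0.64 * 71.4 = 45.696
RON_blend = 29.7 + 45.696 = 75.396

75.396


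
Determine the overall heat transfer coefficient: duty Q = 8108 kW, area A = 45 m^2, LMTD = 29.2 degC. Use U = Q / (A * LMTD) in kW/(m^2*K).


From Q = U*A*LMTD, U = Q / (A * LMTD)
U = 8108 / (45 * 29.2) = 8108 / 1314 = 6.170

6.170 kW/(m^2*K)


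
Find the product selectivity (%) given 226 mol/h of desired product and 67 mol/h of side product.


Selectivity = desired / (desired + undesired) * 100
Total products = 226 + 67 = 293 mol/h
S = 226 / 293 * 100
= 0.7713 * 100
= 77.13 %

77.13 %


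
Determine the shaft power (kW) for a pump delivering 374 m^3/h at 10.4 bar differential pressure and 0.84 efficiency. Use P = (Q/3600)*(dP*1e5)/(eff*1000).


Q = 374 / 3600 = 0.103889 m^3/s
P = 0.103889 * (10.4 * 1e5) / 0.84 / 1000 = 128.6

128.6 kW


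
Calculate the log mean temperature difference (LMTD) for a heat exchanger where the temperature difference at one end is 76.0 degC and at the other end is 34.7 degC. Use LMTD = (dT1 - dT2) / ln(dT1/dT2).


LMTD = (dT1 - dT2) / ln(dT1/dT2)
= (76.0 - 34.7) / ln(76.0 / 34.7) = 41.3 / 0.783994 = 52.68

52.68 degC


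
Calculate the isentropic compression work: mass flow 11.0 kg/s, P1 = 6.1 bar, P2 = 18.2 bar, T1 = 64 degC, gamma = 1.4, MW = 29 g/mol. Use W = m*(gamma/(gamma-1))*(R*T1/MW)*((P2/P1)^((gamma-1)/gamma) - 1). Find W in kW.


Isentropic work: W = m*(gamma/(gamma-1))*(R*T1/MW)*((P2/P1)^((gamma-1)/gamma) - 1)
T1 = 64 + 273.15 = 337.15 K
Pressure ratio = 18.2 / 6.1 = 2.98361
Exponent = (1.4 - 1)/1.4 = 0.285714
(P2/P1)^exp - 1 = 2.98361^0.285714 - 1 = 0.366597
W = 11.0 * 1.4 / 0.4 * 8.314 * 337.15 / 29 * 0.366597 = 1364

1364 kW


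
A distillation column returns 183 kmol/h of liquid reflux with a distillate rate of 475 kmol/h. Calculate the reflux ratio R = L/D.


Reflux ratio definition: R = L / D (liquid returned / distillate withdrawn)
L = 183 kmol/h, D = 475 kmol/h
R = 183 / 475 = 0.3853

0.3853


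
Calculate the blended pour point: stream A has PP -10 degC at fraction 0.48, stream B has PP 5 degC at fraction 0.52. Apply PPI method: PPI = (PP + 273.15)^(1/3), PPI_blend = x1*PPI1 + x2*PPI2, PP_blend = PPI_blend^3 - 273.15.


PPI_1 = (-10 + 273.15)^(1/3) = 6.408176
PPI_2 = (5 + 273.15)^(1/3) = 6.527693
PPI_blend = 0.48 * 6.408176 + 0.52 * 6.527693 = 6.470325
PP_blend = 6.470325^3 - 273.15 = 270.8808 - 273.15 = -2.27

-2.27 degC


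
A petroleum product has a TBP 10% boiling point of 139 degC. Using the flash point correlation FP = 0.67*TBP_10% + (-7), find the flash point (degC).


FP = 0.67 * 139 + (-7) = 86.13

86.13 degC


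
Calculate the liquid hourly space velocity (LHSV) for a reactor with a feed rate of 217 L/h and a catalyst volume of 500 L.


LHSV = volumetric feed rate / catalyst volume
= 217 L/h / 500 L
= 0.4340 h^-1

0.4340 h^-1


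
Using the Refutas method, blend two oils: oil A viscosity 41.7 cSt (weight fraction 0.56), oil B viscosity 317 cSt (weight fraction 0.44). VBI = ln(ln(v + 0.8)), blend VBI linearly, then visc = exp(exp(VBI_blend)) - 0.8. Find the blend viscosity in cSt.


Refutas method: VBN_i = 14.534*ln(ln(visc_i + 0.8)) + 10.975, blended linearly by mass fraction; since VBN is linear in VBI_i = ln(ln(visc_i + 0.8)) and the fractions sum to 1, blend VBI directly: visc = exp(exp(VBI_blend)) - 0.8
VBI_1 = ln(ln(41.7 + 0.8)) = 1.32162
VBI_2 = ln(ln(317 + 0.8)) = 1.75118
VBI_blend = 0.56 * 1.32162 + 0.44 * 1.75118 = 1.51063
visc_blend = exp(exp(1.51063)) - 0.8 = 91.92

91.92 cSt


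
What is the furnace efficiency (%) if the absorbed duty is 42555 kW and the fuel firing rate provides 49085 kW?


Furnace efficiency = Q_absorbed / Q_fuel * 100
= 42555 / 49085 * 100 = 86.70

86.70 %


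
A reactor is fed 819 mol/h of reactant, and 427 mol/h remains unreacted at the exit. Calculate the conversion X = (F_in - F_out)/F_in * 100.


X = (F_in - F_out) / F_in * 100
Moles reacted = 819 - 427 = 392
X = 392 / 819 * 100
= 0.4786 * 100
= 47.86 %

47.86 %


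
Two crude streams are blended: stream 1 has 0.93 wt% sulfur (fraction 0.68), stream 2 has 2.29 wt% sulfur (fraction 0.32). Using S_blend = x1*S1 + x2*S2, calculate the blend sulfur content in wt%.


Linear sulfur blending: S_blend = x1*S1 + x2*S2
Contribution 1: 0.68 * 0.93 = 0.6324 wt%
Contribution 2: 0.32 * 2.29 = 0.7328 wt%
S_blend = 0.6324 + 0.7328 = 1.3652

1.3652 wt%


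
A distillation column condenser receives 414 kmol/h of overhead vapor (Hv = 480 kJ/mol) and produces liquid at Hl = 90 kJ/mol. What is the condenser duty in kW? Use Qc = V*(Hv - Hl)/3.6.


Qc = 414 * (480 - 90) / 3.6 = 414 * 390 / 3.6 = 44850

44850 kW


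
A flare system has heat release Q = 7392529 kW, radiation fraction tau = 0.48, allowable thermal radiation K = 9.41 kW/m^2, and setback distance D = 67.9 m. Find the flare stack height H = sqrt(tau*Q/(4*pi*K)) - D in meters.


tau*Q/(4*pi*K) = 0.48 * 7392529 / (4 * pi * 9.41) = 30007.8
sqrt(30007.8) = 173.228
H = 173.228 - 67.9 = 105.3

105.3 m


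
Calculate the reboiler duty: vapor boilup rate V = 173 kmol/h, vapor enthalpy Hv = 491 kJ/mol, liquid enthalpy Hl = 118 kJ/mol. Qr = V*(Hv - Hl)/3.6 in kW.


Qr = 173 * (491 - 118) / 3.6 = 173 * 373 / 3.6 = 17920

17920 kW


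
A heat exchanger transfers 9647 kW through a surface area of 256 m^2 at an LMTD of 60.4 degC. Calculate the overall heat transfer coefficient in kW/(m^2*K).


From Q = U*A*LMTD, U = Q / (A * LMTD)
U = 9647 / (256 * 60.4) = 9647 / 15462.4 = 0.6239

0.6239 kW/(m^2*K)


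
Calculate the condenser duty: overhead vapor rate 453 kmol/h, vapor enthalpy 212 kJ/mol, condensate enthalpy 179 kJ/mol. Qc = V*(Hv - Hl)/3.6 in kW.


Qc = 453 * (212 - 179) / 3.6 = 453 * 33 / 3.6 = 4152

4152 kW


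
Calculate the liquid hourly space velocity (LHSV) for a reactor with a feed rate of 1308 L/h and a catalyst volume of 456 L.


LHSV = volumetric feed rate / catalyst volume
= 1308 L/h / 456 L
= 2.868 h^-1

2.868 h^-1


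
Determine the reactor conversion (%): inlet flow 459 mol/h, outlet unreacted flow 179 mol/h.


X = (F_in - F_out) / F_in * 100
Moles reacted = 459 - 179 = 280
X = 280 / 459 * 100
= 0.6100 * 100
= 61.00 %

61.00 %


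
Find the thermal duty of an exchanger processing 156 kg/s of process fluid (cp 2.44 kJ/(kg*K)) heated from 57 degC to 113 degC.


Q = m_dot * cp * delta_T
delta_T = 113 - 57 = 56 K
Q = 156 * 2.44 * 56
= 380.64 * 56
= 21315.84 kW

21315.84 kW


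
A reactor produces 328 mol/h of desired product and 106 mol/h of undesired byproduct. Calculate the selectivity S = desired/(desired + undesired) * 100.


Selectivity = desired / (desired + undesired) * 100
Total products = 328 + 106 = 434 mol/h
S = 328 / 434 * 100
= 0.7558 * 100
= 75.58 %

75.58 %


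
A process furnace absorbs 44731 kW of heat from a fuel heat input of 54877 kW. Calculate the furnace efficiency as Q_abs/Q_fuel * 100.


Furnace efficiency = Q_absorbed / Q_fuel * 100
= 44731 / 54877 * 100 = 81.51

81.51 %


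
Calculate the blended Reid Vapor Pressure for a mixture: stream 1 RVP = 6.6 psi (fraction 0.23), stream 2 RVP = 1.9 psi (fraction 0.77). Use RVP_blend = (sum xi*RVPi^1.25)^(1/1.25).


Chevron index: RVP_blend = (sum xi*RVPi^1.25)^(1/1.25)
RVP^1.25 terms: 0.23 * 6.6^1.25 + 0.77 * 1.9^1.25 = 4.15073
RVP_blend = 4.15073^(1/1.25) = 3.122

3.122 psi


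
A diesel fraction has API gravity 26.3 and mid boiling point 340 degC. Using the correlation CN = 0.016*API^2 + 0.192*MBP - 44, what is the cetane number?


CN = 0.016 * 26.3^2 + 0.192 * 340 - 44
CN = 11.06704 + 65.28 - 44 = 32.34704

32.34704


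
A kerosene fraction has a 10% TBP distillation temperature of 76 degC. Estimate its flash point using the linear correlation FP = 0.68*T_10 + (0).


FP = 0.68 * 76 + (0) = 51.68

51.68 degC


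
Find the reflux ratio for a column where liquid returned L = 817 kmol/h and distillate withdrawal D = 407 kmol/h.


Reflux ratio definition: R = L / D (liquid returned / distillate withdrawn)
L = 817 kmol/h, D = 407 kmol/h
R = 817 / 407 = 2.007

2.007


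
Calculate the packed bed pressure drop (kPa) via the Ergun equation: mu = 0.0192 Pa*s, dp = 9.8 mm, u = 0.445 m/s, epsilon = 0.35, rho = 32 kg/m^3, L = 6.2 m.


dp = 9.8 mm = 0.0098 m
Viscous term = 150*0.0192*0.445*(1-0.35)^2 / (0.0098^2*0.35^3) = 131499
Inertial term = 1.75*32*0.445^2*(1-0.35) / (0.0098*0.35^3) = 17155
dP/L = 131499 + 17155 = 148654 Pa/m
dP = 148654 * 6.2 / 1000 = 921.7 kPa

921.7 kPa


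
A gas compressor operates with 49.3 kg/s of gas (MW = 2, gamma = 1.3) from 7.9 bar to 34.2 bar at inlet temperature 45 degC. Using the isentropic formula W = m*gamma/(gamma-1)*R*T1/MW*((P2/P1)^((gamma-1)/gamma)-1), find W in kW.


Isentropic work: W = m*(gamma/(gamma-1))*(R*T1/MW)*((P2/P1)^((gamma-1)/gamma) - 1)
T1 = 45 + 273.15 = 318.15 K
Pressure ratio = 34.2 / 7.9 = 4.32911
Exponent = (1.3 - 1)/1.3 = 0.230769
(P2/P1)^exp - 1 = 4.32911^0.230769 - 1 = 0.402365
W = 49.3 * 1.3 / 0.3 * 8.314 * 318.15 / 2 * 0.402365 = 113700

113700 kW


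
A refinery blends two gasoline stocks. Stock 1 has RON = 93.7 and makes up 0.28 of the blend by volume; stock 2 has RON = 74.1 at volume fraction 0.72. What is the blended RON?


Linear blending: RON_blend = sum(vi * RONi)
Contribution 1: 0.28 * 93.7 = 26.236
Contribution 2: 0.72 * 74.1 = 53.352
RON_blend = 26.236 + 53.352 = 79.588

79.588


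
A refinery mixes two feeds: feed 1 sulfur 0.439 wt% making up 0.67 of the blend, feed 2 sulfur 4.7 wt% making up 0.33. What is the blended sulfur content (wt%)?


Linear sulfur blending: S_blend = x1*S1 + x2*S2
Contribution 1: 0.67 * 0.439 = 0.29413 wt%
Contribution 2: 0.33 * 4.7 = 1.551 wt%
S_blend = 0.29413 + 1.551 = 1.84513

1.84513 wt%


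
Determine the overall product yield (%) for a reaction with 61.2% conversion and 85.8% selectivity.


Overall yield = conversion (%) * selectivity (%) / 100
Conversion = 61.2%, Selectivity = 85.8%
Y = 61.2 * 85.8 / 100
= 52.5096 %

52.5096 %


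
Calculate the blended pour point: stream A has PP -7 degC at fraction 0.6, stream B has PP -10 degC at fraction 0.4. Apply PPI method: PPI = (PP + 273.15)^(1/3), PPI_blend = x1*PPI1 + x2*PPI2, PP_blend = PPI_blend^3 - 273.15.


PPI_1 = (-7 + 273.15)^(1/3) = 6.432436
PPI_2 = (-10 + 273.15)^(1/3) = 6.408176
PPI_blend = 0.6 * 6.432436 + 0.4 * 6.408176 = 6.422732
PP_blend = 6.422732^3 - 273.15 = 264.9472 - 273.15 = -8.2

-8.2 degC


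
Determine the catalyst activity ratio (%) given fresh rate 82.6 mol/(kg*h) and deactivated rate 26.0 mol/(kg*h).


Activity (%) = (rate_used / rate_fresh) * 100
rate_used = 26.0, rate_fresh = 82.6
= (26.0 / 82.6) * 100
= 0.3148 * 100 = 31.48

31.48 %


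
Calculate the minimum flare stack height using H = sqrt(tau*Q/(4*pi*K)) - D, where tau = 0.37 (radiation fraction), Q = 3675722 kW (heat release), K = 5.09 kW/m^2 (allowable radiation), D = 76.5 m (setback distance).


tau*Q/(4*pi*K) = 0.37 * 3675722 / (4 * pi * 5.09) = 21262.6
sqrt(21262.6) = 145.817
H = 145.817 - 76.5 = 69.32

69.32 m


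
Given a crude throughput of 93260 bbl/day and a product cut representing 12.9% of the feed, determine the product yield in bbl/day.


Crude throughput = 93260 bbl/day
Fraction yield = 12.9%
yield = throughput * fraction / 100
yield = 93260 * 12.9 / 100 = 12030.54

12030.54 bbl/day


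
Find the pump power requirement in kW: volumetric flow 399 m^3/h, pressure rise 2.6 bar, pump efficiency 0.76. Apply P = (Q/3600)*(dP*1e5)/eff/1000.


Q = 399 / 3600 = 0.110833 m^3/s
P = 0.110833 * (2.6 * 1e5) / 0.76 / 1000 = 37.92

37.92 kW


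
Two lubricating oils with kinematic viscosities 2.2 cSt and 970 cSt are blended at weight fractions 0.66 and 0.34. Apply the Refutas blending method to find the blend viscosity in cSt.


Refutas method: VBN_i = 14.534*ln(ln(visc_i + 0.8)) + 10.975, blended linearly by mass fraction; since VBN is linear in VBI_i = ln(ln(visc_i + 0.8)) and the fractions sum to 1, blend VBI directly: visc = exp(exp(VBI_blend)) - 0.8
VBI_1 = ln(ln(2.2 + 0.8)) = 0.0940478
VBI_2 = ln(ln(970 + 0.8)) = 1.92835
VBI_blend = 0.66 * 0.0940478 + 0.34 * 1.92835 = 0.717711
visc_blend = exp(exp(0.717711)) - 0.8 = 6.966

6.966 cSt


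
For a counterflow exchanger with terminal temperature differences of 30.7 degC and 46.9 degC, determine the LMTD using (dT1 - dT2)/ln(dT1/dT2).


LMTD = (dT1 - dT2) / ln(dT1/dT2)
= (30.7 - 46.9) / ln(30.7 / 46.9) = -16.2 / -0.423755 = 38.23

38.23 degC


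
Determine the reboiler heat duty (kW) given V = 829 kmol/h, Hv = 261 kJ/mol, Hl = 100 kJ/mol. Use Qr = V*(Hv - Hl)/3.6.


Qr = 829 * (261 - 100) / 3.6 = 829 * 161 / 3.6 = 37070

37070 kW


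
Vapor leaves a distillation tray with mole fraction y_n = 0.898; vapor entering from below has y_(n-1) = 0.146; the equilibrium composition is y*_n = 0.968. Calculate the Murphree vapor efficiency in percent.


Murphree vapor efficiency: EMV = (y_n - y_(n-1)) / (y*_n - y_(n-1)) * 100
EMV = (0.898 - 0.146) / (0.968 - 0.146) * 100 = 0.752 / 0.822 * 100 = 91.48

91.48 %


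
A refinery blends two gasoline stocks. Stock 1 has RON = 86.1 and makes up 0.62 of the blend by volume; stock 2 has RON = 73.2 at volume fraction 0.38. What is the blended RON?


Linear blending: RON_blend = sum(vi * RONi)
Contribution 1: 0.62 * 86.1 = 53.382
Contribution 2: 0.38 * 73.2 = 27.816
RON_blend = 53.382 + 27.816 = 81.198

81.198


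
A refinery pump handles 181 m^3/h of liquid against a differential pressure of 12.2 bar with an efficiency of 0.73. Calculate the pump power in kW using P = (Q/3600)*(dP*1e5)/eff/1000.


Q = 181 / 3600 = 0.0502778 m^3/s
P = 0.0502778 * (12.2 * 1e5) / 0.73 / 1000 = 84.03

84.03 kW


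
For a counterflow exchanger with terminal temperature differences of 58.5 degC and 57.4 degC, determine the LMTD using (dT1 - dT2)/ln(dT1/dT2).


LMTD = (dT1 - dT2) / ln(dT1/dT2)
= (58.5 - 57.4) / ln(58.5 / 57.4) = 1.1 / 0.0189825 = 57.95

57.95 degC


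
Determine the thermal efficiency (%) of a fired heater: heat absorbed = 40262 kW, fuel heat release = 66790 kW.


Furnace efficiency = Q_absorbed / Q_fuel * 100
= 40262 / 66790 * 100 = 60.28

60.28 %


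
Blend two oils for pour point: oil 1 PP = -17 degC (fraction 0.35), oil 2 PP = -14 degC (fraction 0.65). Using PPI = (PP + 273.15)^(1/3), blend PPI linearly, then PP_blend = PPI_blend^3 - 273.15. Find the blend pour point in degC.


PPI_1 = (-17 + 273.15)^(1/3) = 6.350844
PPI_2 = (-14 + 273.15)^(1/3) = 6.375541
PPI_blend = 0.35 * 6.350844 + 0.65 * 6.375541 = 6.366897
PP_blend = 6.366897^3 - 273.15 = 258.0973 - 273.15 = -15.05

-15.05 degC


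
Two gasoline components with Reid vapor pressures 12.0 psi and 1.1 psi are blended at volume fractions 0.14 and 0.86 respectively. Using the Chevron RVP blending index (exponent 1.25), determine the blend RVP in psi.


Chevron index: RVP_blend = (sum xi*RVPi^1.25)^(1/1.25)
RVP^1.25 terms: 0.14 * 12.0^1.25 + 0.86 * 1.1^1.25 = 4.09564
RVP_blend = 4.09564^(1/1.25) = 3.089

3.089 psi


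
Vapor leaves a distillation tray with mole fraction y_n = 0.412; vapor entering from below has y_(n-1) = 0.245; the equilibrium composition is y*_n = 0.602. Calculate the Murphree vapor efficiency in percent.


Murphree vapor efficiency: EMV = (y_n - y_(n-1)) / (y*_n - y_(n-1)) * 100
EMV = (0.412 - 0.245) / (0.602 - 0.245) * 100 = 0.167 / 0.357 * 100 = 46.78

46.78 %


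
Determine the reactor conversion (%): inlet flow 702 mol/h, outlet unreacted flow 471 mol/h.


X = (F_in - F_out) / F_in * 100
Moles reacted = 702 - 471 = 231
X = 231 / 702 * 100
= 0.3291 * 100
= 32.91 %

32.91 %


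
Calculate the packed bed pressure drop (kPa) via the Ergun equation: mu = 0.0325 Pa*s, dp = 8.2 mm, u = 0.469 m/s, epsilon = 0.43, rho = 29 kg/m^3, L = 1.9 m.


dp = 8.2 mm = 0.0082 m
Viscous term = 150*0.0325*0.469*(1-0.43)^2 / (0.0082^2*0.43^3) = 138952
Inertial term = 1.75*29*0.469^2*(1-0.43) / (0.0082*0.43^3) = 9759.72
dP/L = 138952 + 9759.72 = 148712 Pa/m
dP = 148712 * 1.9 / 1000 = 282.6 kPa

282.6 kPa


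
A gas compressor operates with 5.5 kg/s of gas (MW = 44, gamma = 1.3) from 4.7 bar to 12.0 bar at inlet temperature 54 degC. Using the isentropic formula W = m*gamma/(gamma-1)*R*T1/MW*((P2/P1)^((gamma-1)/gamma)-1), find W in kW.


Isentropic work: W = m*(gamma/(gamma-1))*(R*T1/MW)*((P2/P1)^((gamma-1)/gamma) - 1)
T1 = 54 + 273.15 = 327.15 K
Pressure ratio = 12.0 / 4.7 = 2.55319
Exponent = (1.3 - 1)/1.3 = 0.230769
(P2/P1)^exp - 1 = 2.55319^0.230769 - 1 = 0.241487
W = 5.5 * 1.3 / 0.3 * 8.314 * 327.15 / 44 * 0.241487 = 355.8

355.8 kW


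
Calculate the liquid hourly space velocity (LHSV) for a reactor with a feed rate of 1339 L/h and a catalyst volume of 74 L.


LHSV = volumetric feed rate / catalyst volume
= 1339 L/h / 74 L
= 18.09 h^-1

18.09 h^-1


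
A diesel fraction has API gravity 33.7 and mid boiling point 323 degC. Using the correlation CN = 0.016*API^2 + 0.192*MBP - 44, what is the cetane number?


CN = 0.016 * 33.7^2 + 0.192 * 323 - 44
CN = 18.17104 + 62.016 - 44 = 36.18704

36.18704


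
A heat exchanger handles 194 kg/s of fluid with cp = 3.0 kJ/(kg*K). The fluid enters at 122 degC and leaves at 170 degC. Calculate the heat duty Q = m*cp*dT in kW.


Q = m_dot * cp * delta_T
delta_T = 170 - 122 = 48 K
Q = 194 * 3.0 * 48
= 582 * 48
= 27936 kW

27936 kW


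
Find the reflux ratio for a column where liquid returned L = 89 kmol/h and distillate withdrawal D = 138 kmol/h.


Reflux ratio definition: R = L / D (liquid returned / distillate withdrawn)
L = 89 kmol/h, D = 138 kmol/h
R = 89 / 138 = 0.6449

0.6449


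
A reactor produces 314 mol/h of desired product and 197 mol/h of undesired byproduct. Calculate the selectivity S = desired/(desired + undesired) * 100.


Selectivity = desired / (desired + undesired) * 100
Total products = 314 + 197 = 511 mol/h
S = 314 / 511 * 100
= 0.6145 * 100
= 61.45 %

61.45 %


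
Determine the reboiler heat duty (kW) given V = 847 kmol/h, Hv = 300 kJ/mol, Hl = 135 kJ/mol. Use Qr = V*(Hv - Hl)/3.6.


Qr = 847 * (300 - 135) / 3.6 = 847 * 165 / 3.6 = 38820

38820 kW


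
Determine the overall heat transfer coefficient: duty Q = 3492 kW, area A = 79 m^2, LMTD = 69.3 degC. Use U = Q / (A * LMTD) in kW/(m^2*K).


From Q = U*A*LMTD, U = Q / (A * LMTD)
U = 3492 / (79 * 69.3) = 3492 / 5474.7 = 0.6378

0.6378 kW/(m^2*K)


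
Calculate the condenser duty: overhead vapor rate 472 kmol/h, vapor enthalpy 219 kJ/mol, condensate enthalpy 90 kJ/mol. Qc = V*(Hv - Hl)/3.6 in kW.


Qc = 472 * (219 - 90) / 3.6 = 472 * 129 / 3.6 = 16910

16910 kW


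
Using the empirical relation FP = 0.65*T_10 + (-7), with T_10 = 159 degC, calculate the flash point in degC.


FP = 0.65 * 159 + (-7) = 96.35

96.35 degC


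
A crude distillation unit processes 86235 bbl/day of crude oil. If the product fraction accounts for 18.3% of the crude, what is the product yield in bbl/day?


Crude throughput = 86235 bbl/day
Fraction yield = 18.3%
yield = throughput * fraction / 100
yield = 86235 * 18.3 / 100 = 15781.005

15781.005 bbl/day


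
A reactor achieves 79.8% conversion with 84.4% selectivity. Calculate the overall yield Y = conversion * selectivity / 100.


Overall yield = conversion (%) * selectivity (%) / 100
Conversion = 79.8%, Selectivity = 84.4%
Y = 79.8 * 84.4 / 100
= 67.3512 %

67.3512 %


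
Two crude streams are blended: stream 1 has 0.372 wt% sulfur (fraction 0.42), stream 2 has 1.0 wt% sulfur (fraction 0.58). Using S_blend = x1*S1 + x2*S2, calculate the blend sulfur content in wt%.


Linear sulfur blending: S_blend = x1*S1 + x2*S2
Contribution 1: 0.42 * 0.372 = 0.15624 wt%
Contribution 2: 0.58 * 1.0 = 0.58 wt%
S_blend = 0.15624 + 0.58 = 0.73624

0.73624 wt%


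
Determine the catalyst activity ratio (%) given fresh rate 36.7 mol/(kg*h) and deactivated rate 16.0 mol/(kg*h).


Activity (%) = (rate_used / rate_fresh) * 100
rate_used = 16.0, rate_fresh = 36.7
= (16.0 / 36.7) * 100
= 0.4360 * 100 = 43.60

43.60 %


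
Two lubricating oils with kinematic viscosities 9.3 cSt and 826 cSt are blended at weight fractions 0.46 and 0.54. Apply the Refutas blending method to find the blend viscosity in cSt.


Refutas method: VBN_i = 14.534*ln(ln(visc_i + 0.8)) + 10.975, blended linearly by mass fraction; since VBN is linear in VBI_i = ln(ln(visc_i + 0.8)) and the fractions sum to 1, blend VBI directly: visc = exp(exp(VBI_blend)) - 0.8
VBI_1 = ln(ln(9.3 + 0.8)) = 0.838345
VBI_2 = ln(ln(826 + 0.8)) = 1.90473
VBI_blend = 0.46 * 0.838345 + 0.54 * 1.90473 = 1.41419
visc_blend = exp(exp(1.41419)) - 0.8 = 60.34

60.34 cSt


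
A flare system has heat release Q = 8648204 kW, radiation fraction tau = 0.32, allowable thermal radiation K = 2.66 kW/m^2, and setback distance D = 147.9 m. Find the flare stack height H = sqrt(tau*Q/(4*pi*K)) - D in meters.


tau*Q/(4*pi*K) = 0.32 * 8648204 / (4 * pi * 2.66) = 82791.2
sqrt(82791.2) = 287.735
H = 287.735 - 147.9 = 139.8

139.8 m


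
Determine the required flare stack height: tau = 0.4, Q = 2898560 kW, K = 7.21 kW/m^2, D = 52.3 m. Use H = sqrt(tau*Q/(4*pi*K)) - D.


tau*Q/(4*pi*K) = 0.4 * 2898560 / (4 * pi * 7.21) = 12796.7
sqrt(12796.7) = 113.122
H = 113.122 - 52.3 = 60.82

60.82 m


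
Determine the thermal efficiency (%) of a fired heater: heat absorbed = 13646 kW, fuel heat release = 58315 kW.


Furnace efficiency = Q_absorbed / Q_fuel * 100
= 13646 / 58315 * 100 = 23.40

23.40 %


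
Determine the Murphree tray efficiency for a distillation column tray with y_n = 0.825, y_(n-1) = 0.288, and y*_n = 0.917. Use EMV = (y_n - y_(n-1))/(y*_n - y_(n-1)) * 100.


Murphree vapor efficiency: EMV = (y_n - y_(n-1)) / (y*_n - y_(n-1)) * 100
EMV = (0.825 - 0.288) / (0.917 - 0.288) * 100 = 0.537 / 0.629 * 100 = 85.37

85.37 %


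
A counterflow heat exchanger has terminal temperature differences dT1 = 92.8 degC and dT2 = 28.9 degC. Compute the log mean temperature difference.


LMTD = (dT1 - dT2) / ln(dT1/dT2)
= (92.8 - 28.9) / ln(92.8 / 28.9) = 63.9 / 1.16661 = 54.77

54.77 degC


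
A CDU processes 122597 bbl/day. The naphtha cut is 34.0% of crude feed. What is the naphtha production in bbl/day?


Crude throughput = 122597 bbl/day
Fraction yield = 34.0%
yield = throughput * fraction / 100
yield = 122597 * 34.0 / 100 = 41682.98

41682.98 bbl/day


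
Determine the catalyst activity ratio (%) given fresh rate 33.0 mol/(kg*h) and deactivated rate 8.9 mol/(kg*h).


Activity (%) = (rate_used / rate_fresh) * 100
rate_used = 8.9, rate_fresh = 33.0
= (8.9 / 33.0) * 100
= 0.2697 * 100 = 26.97

26.97 %


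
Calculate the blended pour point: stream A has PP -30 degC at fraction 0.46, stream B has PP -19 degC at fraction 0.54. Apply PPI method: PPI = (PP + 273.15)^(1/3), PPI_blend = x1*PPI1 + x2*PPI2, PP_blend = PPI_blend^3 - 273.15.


PPI_1 = (-30 + 273.15)^(1/3) = 6.241535
PPI_2 = (-19 + 273.15)^(1/3) = 6.334272
PPI_blend = 0.46 * 6.241535 + 0.54 * 6.334272 = 6.291613
PP_blend = 6.291613^3 - 273.15 = 249.0497 - 273.15 = -24.1

-24.1 degC


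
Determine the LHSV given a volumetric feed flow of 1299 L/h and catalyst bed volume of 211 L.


LHSV = volumetric feed rate / catalyst volume
= 1299 L/h / 211 L
= 6.156 h^-1

6.156 h^-1


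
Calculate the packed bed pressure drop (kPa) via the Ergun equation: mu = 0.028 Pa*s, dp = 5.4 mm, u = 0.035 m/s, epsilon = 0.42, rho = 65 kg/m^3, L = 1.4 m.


dp = 5.4 mm = 0.0054 m
Viscous term = 150*0.028*0.035*(1-0.42)^2 / (0.0054^2*0.42^3) = 22889.6
Inertial term = 1.75*65*0.035^2*(1-0.42) / (0.0054*0.42^3) = 202.01
dP/L = 22889.6 + 202.01 = 23091.6 Pa/m
dP = 23091.6 * 1.4 / 1000 = 32.33 kPa

32.33 kPa


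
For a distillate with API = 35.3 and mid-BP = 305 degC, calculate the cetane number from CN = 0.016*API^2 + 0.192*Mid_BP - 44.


CN = 0.016 * 35.3^2 + 0.192 * 305 - 44
CN = 19.93744 + 58.56 - 44 = 34.49744

34.49744


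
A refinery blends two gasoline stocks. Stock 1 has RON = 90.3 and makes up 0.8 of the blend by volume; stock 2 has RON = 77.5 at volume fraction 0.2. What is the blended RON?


Linear blending: RON_blend = sum(vi * RONi)
Contribution 1: 0.8 * 90.3 = 72.24
Contribution 2: 0.2 * 77.5 = 15.5
RON_blend = 72.24 + 15.5 = 87.74

87.74


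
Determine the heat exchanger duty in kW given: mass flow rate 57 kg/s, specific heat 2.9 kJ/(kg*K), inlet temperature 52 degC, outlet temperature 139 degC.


Q = m_dot * cp * delta_T
delta_T = 139 - 52 = 87 K
Q = 57 * 2.9 * 87
= 165.3 * 87
= 14381.1 kW

14381.1 kW


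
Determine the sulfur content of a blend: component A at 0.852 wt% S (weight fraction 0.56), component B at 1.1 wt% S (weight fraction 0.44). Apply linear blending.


Linear sulfur blending: S_blend = x1*S1 + x2*S2
Contribution 1: 0.56 * 0.852 = 0.47712 wt%
Contribution 2: 0.44 * 1.1 = 0.484 wt%
S_blend = 0.47712 + 0.484 = 0.96112

0.96112 wt%


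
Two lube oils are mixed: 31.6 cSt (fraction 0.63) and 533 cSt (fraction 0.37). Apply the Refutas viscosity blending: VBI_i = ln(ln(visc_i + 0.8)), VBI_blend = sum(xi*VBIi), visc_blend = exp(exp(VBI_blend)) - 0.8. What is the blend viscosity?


Refutas method: VBN_i = 14.534*ln(ln(visc_i + 0.8)) + 10.975, blended linearly by mass fraction; since VBN is linear in VBI_i = ln(ln(visc_i + 0.8)) and the fractions sum to 1, blend VBI directly: visc = exp(exp(VBI_blend)) - 0.8
VBI_1 = ln(ln(31.6 + 0.8)) = 1.2465
VBI_2 = ln(ln(533 + 0.8)) = 1.83737
VBI_blend = 0.63 * 1.2465 + 0.37 * 1.83737 = 1.46512
visc_blend = exp(exp(1.46512)) - 0.8 = 75.00

75.00 cSt


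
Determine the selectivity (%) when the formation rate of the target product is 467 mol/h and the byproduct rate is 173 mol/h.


Selectivity = desired / (desired + undesired) * 100
Total products = 467 + 173 = 640 mol/h
S = 467 / 640 * 100
= 0.7297 * 100
= 72.97 %

72.97 %


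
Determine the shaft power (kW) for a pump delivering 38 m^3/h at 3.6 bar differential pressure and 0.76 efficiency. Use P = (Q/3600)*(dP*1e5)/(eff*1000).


Q = 38 / 3600 = 0.0105556 m^3/s
P = 0.0105556 * (3.6 * 1e5) / 0.76 / 1000 = 5.000

5.000 kW


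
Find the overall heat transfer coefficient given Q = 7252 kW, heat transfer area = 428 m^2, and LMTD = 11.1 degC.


From Q = U*A*LMTD, U = Q / (A * LMTD)
U = 7252 / (428 * 11.1) = 7252 / 4750.8 = 1.526

1.526 kW/(m^2*K)


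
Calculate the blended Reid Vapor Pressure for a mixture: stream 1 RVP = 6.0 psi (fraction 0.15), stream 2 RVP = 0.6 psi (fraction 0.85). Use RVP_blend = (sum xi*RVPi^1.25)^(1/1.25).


Chevron index: RVP_blend = (sum xi*RVPi^1.25)^(1/1.25)
RVP^1.25 terms: 0.15 * 6.0^1.25 + 0.85 * 0.6^1.25 = 1.85743
RVP_blend = 1.85743^(1/1.25) = 1.641

1.641 psi


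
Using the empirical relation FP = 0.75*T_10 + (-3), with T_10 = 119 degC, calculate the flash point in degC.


FP = 0.75 * 119 + (-3) = 86.25

86.25 degC


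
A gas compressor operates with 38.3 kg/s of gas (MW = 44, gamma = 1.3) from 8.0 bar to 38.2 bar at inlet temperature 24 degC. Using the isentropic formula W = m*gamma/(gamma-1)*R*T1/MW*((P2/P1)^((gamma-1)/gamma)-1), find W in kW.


Isentropic work: W = m*(gamma/(gamma-1))*(R*T1/MW)*((P2/P1)^((gamma-1)/gamma) - 1)
T1 = 24 + 273.15 = 297.15 K
Pressure ratio = 38.2 / 8.0 = 4.775
Exponent = (1.3 - 1)/1.3 = 0.230769
(P2/P1)^exp - 1 = 4.775^0.230769 - 1 = 0.434452
W = 38.3 * 1.3 / 0.3 * 8.314 * 297.15 / 44 * 0.434452 = 4049

4049 kW


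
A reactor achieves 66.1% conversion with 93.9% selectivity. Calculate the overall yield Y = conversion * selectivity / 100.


Overall yield = conversion (%) * selectivity (%) / 100
Conversion = 66.1%, Selectivity = 93.9%
Y = 66.1 * 93.9 / 100
= 62.0679 %

62.0679 %


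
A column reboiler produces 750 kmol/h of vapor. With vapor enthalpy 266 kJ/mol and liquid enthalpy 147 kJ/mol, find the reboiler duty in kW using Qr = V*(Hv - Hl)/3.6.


Qr = 750 * (266 - 147) / 3.6 = 750 * 119 / 3.6 = 24790

24790 kW


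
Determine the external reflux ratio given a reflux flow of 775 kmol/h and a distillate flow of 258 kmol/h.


Reflux ratio definition: R = L / D (liquid returned / distillate withdrawn)
L = 775 kmol/h, D = 258 kmol/h
R = 775 / 258 = 3.004

3.004


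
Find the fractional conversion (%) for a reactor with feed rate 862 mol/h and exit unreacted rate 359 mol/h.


X = (F_in - F_out) / F_in * 100
Moles reacted = 862 - 359 = 503
X = 503 / 862 * 100
= 0.5835 * 100
= 58.35 %

58.35 %


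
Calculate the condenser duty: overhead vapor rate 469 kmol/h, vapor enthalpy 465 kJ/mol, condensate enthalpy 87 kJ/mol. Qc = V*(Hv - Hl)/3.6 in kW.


Qc = 469 * (465 - 87) / 3.6 = 469 * 378 / 3.6 = 49240

49240 kW


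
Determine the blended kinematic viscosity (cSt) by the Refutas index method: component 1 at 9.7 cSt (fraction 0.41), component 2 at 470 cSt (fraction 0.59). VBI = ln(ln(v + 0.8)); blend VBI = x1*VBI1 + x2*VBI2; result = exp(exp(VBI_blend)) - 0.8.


Refutas method: VBN_i = 14.534*ln(ln(visc_i + 0.8)) + 10.975, blended linearly by mass fraction; since VBN is linear in VBI_i = ln(ln(visc_i + 0.8)) and the fractions sum to 1, blend VBI directly: visc = exp(exp(VBI_blend)) - 0.8
VBI_1 = ln(ln(9.7 + 0.8)) = 0.855
VBI_2 = ln(ln(470 + 0.8)) = 1.81717
VBI_blend = 0.41 * 0.855 + 0.59 * 1.81717 = 1.42268
visc_blend = exp(exp(1.42268)) - 0.8 = 62.52

62.52 cSt


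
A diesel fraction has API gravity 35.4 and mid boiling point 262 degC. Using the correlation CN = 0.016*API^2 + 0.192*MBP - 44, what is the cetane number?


CN = 0.016 * 35.4^2 + 0.192 * 262 - 44
CN = 20.05056 + 50.304 - 44 = 26.35456

26.35456


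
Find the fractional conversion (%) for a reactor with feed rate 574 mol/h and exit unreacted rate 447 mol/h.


X = (F_in - F_out) / F_in * 100
Moles reacted = 574 - 447 = 127
X = 127 / 574 * 100
= 0.2213 * 100
= 22.13 %

22.13 %
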